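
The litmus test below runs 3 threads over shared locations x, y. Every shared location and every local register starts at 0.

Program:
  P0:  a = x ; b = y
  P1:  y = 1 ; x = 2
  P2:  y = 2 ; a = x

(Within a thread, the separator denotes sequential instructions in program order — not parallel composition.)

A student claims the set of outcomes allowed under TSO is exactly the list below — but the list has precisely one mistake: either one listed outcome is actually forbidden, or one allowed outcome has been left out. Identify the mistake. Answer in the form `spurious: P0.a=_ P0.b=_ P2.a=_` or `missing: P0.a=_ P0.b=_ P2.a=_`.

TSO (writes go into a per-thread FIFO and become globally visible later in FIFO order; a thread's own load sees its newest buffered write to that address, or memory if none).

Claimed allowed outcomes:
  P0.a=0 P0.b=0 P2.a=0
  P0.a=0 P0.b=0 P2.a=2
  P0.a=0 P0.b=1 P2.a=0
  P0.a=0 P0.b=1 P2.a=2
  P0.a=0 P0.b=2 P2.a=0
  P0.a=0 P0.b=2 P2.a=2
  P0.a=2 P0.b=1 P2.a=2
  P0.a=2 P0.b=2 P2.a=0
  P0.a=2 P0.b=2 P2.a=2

missing: P0.a=2 P0.b=1 P2.a=0

outcome vector order: (P0.a,P0.b,P2.a)
under TSO → 000; 002; 010; 012; 020; 022; 210; 212; 220; 222
TSO∖claimed = {210}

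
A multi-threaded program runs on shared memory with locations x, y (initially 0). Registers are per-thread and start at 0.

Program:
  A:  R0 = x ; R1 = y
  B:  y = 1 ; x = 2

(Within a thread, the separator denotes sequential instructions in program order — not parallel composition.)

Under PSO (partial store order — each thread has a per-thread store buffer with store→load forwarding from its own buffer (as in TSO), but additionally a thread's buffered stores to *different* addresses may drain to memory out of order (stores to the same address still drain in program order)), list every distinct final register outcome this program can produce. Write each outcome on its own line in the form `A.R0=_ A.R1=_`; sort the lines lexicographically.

A.R0=0 A.R1=0
A.R0=0 A.R1=1
A.R0=2 A.R1=0
A.R0=2 A.R1=1

outcome vector order: (A.R0,A.R1)
|PSO outcomes| = 4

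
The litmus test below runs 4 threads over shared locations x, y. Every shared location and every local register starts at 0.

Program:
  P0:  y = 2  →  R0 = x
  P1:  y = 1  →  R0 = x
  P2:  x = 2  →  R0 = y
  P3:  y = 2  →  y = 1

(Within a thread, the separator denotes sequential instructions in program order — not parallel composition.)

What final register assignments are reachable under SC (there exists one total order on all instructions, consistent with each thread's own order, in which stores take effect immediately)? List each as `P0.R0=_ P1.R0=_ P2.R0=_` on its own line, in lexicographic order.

outcome vector order: (P0.R0,P1.R0,P2.R0)
|SC outcomes| = 9

P0.R0=0 P1.R0=0 P2.R0=1
P0.R0=0 P1.R0=0 P2.R0=2
P0.R0=0 P1.R0=2 P2.R0=1
P0.R0=0 P1.R0=2 P2.R0=2
P0.R0=2 P1.R0=0 P2.R0=1
P0.R0=2 P1.R0=0 P2.R0=2
P0.R0=2 P1.R0=2 P2.R0=0
P0.R0=2 P1.R0=2 P2.R0=1
P0.R0=2 P1.R0=2 P2.R0=2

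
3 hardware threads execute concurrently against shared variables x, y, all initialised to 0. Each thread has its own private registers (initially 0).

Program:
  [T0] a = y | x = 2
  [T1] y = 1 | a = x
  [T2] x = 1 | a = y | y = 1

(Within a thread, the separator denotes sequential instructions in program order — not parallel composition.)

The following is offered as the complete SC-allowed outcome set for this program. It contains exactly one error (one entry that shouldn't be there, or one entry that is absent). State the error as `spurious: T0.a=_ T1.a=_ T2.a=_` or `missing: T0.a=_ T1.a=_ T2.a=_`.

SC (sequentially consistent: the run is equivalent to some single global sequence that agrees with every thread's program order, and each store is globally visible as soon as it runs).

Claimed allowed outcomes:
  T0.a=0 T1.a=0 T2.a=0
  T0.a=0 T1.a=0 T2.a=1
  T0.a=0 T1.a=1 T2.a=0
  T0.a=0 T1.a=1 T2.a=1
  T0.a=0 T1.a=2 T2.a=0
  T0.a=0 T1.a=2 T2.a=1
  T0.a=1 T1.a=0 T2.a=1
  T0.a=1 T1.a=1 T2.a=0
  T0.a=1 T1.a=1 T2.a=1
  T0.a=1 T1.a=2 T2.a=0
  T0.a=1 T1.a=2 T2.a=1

outcome vector order: (T0.a,T1.a,T2.a)
SC: 10 outcomes — {(0,0,1) (0,1,0) (0,1,1) (0,2,0) (0,2,1) (1,0,1) (1,1,0) (1,1,1) (1,2,0) (1,2,1)}
claimed∖SC = {(0,0,0)}

spurious: T0.a=0 T1.a=0 T2.a=0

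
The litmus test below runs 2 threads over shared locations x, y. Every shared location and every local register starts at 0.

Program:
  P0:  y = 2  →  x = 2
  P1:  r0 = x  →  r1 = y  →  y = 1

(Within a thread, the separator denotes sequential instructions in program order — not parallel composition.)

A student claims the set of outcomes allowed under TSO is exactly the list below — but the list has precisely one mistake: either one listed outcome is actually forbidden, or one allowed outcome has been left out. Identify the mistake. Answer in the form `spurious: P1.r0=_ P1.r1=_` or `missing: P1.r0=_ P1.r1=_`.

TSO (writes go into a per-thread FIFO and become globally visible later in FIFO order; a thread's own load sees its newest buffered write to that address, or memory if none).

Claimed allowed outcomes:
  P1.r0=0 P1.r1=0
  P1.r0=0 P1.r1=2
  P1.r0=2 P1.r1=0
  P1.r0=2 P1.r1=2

spurious: P1.r0=2 P1.r1=0

outcome vector order: (P1.r0,P1.r1)
[TSO] allowed = {00; 02; 22}
claimed∖TSO = {20}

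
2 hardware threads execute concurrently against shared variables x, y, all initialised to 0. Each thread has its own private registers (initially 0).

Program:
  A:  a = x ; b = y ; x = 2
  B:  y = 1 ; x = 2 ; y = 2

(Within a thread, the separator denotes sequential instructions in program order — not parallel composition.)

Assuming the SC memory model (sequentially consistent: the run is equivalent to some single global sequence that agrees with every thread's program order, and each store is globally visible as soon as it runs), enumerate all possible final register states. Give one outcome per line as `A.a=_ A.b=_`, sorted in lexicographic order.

outcome vector order: (A.a,A.b)
|SC outcomes| = 5

A.a=0 A.b=0
A.a=0 A.b=1
A.a=0 A.b=2
A.a=2 A.b=1
A.a=2 A.b=2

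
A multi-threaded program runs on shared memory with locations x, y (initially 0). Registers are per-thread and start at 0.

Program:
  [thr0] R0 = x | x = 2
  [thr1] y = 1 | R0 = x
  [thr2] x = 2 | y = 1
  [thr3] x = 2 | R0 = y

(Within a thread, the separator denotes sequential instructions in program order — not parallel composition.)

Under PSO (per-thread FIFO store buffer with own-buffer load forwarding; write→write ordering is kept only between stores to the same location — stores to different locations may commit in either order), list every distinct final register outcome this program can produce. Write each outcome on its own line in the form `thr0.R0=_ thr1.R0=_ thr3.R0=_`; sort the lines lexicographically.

outcome vector order: (thr0.R0,thr1.R0,thr3.R0)
|PSO outcomes| = 8

thr0.R0=0 thr1.R0=0 thr3.R0=0
thr0.R0=0 thr1.R0=0 thr3.R0=1
thr0.R0=0 thr1.R0=2 thr3.R0=0
thr0.R0=0 thr1.R0=2 thr3.R0=1
thr0.R0=2 thr1.R0=0 thr3.R0=0
thr0.R0=2 thr1.R0=0 thr3.R0=1
thr0.R0=2 thr1.R0=2 thr3.R0=0
thr0.R0=2 thr1.R0=2 thr3.R0=1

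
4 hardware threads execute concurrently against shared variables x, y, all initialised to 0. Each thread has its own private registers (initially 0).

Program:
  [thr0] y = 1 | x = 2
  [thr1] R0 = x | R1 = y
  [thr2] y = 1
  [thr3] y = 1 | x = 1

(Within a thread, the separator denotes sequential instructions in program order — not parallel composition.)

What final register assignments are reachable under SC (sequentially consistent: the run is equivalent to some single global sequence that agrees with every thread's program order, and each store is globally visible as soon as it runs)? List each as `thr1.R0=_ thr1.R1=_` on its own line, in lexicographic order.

thr1.R0=0 thr1.R1=0
thr1.R0=0 thr1.R1=1
thr1.R0=1 thr1.R1=1
thr1.R0=2 thr1.R1=1

outcome vector order: (thr1.R0,thr1.R1)
|SC outcomes| = 4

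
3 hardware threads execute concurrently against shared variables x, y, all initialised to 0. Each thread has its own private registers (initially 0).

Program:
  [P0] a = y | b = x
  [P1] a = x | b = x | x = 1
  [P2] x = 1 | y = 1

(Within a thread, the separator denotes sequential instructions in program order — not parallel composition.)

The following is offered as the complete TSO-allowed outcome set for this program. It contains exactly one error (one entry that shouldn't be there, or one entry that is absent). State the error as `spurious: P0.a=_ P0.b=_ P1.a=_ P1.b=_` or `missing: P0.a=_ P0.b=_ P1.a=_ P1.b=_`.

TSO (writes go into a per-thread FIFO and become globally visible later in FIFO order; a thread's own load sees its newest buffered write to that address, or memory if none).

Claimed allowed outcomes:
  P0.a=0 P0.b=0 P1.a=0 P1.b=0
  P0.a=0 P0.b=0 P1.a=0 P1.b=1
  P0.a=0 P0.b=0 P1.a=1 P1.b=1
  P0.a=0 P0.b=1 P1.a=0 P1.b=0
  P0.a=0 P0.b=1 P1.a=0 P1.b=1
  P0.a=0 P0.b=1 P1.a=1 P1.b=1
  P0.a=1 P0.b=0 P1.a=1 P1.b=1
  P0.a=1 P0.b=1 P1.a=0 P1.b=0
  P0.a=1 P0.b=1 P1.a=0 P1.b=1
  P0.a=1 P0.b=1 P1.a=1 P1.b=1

spurious: P0.a=1 P0.b=0 P1.a=1 P1.b=1

outcome vector order: (P0.a,P0.b,P1.a,P1.b)
under TSO → 0000; 0001; 0011; 0100; 0101; 0111; 1100; 1101; 1111
claimed∖TSO = {1011}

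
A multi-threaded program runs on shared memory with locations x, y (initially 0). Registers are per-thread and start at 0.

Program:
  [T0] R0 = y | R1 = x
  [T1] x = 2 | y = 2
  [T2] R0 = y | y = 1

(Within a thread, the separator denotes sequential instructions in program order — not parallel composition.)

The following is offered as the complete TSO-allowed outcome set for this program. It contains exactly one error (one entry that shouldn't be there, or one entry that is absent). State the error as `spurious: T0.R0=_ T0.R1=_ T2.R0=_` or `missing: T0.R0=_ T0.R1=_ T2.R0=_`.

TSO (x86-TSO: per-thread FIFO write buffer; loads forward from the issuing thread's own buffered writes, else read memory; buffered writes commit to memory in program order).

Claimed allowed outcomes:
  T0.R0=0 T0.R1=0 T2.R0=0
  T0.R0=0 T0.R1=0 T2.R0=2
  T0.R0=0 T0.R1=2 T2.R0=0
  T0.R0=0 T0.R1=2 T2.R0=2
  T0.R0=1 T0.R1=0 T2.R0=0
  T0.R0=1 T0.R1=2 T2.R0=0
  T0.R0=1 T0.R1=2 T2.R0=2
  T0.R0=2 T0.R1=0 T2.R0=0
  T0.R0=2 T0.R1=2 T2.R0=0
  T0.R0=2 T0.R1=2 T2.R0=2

outcome vector order: (T0.R0,T0.R1,T2.R0)
under TSO → 0/0/0, 0/0/2, 0/2/0, 0/2/2, 1/0/0, 1/2/0, 1/2/2, 2/2/0, 2/2/2
claimed∖TSO = {2/0/0}

spurious: T0.R0=2 T0.R1=0 T2.R0=0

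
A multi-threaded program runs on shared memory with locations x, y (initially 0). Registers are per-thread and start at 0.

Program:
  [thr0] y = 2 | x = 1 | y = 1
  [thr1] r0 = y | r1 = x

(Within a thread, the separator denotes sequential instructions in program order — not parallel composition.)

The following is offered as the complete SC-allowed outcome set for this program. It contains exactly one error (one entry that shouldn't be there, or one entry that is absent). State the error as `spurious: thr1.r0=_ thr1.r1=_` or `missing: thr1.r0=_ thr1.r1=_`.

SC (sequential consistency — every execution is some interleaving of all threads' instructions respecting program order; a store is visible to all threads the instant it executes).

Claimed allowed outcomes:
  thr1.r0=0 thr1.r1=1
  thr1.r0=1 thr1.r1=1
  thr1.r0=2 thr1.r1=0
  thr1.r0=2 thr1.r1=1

missing: thr1.r0=0 thr1.r1=0

outcome vector order: (thr1.r0,thr1.r1)
SC (5): 00 01 11 20 21
SC∖claimed = {00}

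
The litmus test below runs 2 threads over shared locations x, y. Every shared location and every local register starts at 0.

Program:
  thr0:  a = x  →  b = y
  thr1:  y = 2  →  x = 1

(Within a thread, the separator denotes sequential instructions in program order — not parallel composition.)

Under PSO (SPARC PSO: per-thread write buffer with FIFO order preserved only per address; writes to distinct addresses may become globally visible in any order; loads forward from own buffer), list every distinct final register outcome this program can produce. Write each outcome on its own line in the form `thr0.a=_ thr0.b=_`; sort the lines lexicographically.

outcome vector order: (thr0.a,thr0.b)
|PSO outcomes| = 4

thr0.a=0 thr0.b=0
thr0.a=0 thr0.b=2
thr0.a=1 thr0.b=0
thr0.a=1 thr0.b=2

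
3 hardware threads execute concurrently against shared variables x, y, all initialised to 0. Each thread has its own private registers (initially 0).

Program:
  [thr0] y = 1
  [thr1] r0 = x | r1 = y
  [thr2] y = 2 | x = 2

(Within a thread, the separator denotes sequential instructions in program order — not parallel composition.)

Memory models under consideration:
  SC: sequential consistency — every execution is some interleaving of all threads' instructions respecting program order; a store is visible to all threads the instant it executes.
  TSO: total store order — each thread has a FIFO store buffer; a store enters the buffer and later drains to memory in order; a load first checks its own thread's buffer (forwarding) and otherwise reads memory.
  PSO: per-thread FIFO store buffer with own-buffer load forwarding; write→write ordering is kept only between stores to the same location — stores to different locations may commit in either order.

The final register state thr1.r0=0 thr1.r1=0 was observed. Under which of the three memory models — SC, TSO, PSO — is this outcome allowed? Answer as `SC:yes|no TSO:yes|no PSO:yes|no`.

outcome vector order: (thr1.r0,thr1.r1)
SC (5): (0,0); (0,1); (0,2); (2,1); (2,2)
TSO (5): (0,0); (0,1); (0,2); (2,1); (2,2)
PSO (6): (0,0); (0,1); (0,2); (2,0); (2,1); (2,2)
target (0,0) ∈ {SC,TSO,PSO}

SC:yes TSO:yes PSO:yes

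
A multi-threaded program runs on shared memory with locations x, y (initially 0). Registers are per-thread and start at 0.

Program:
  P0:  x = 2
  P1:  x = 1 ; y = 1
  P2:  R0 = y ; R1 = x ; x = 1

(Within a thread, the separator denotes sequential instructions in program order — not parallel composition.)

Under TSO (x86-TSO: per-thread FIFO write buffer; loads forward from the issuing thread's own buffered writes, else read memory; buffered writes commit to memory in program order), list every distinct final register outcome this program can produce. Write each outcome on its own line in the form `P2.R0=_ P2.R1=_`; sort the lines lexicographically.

outcome vector order: (P2.R0,P2.R1)
|TSO outcomes| = 5

P2.R0=0 P2.R1=0
P2.R0=0 P2.R1=1
P2.R0=0 P2.R1=2
P2.R0=1 P2.R1=1
P2.R0=1 P2.R1=2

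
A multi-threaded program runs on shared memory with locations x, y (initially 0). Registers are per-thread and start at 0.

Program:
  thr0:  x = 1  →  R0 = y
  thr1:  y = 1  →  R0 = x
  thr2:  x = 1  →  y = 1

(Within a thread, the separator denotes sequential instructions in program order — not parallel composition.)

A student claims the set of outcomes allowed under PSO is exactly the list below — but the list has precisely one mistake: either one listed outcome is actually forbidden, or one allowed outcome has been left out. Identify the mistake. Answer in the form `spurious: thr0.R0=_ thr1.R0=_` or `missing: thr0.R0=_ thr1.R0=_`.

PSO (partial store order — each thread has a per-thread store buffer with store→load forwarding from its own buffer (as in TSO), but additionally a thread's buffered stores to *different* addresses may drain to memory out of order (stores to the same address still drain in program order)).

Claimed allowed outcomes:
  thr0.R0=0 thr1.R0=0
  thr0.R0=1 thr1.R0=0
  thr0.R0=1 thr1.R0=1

missing: thr0.R0=0 thr1.R0=1

outcome vector order: (thr0.R0,thr1.R0)
PSO (4): <0 0>, <0 1>, <1 0>, <1 1>
PSO∖claimed = {<0 1>}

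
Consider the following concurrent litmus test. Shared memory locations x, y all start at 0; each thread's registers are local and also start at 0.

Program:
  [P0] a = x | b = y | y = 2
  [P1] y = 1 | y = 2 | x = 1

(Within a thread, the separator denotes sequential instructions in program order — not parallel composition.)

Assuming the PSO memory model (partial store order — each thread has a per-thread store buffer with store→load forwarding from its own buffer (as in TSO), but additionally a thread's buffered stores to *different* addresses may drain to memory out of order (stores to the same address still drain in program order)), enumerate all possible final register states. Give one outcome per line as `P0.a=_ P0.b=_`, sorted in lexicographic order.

P0.a=0 P0.b=0
P0.a=0 P0.b=1
P0.a=0 P0.b=2
P0.a=1 P0.b=0
P0.a=1 P0.b=1
P0.a=1 P0.b=2

outcome vector order: (P0.a,P0.b)
|PSO outcomes| = 6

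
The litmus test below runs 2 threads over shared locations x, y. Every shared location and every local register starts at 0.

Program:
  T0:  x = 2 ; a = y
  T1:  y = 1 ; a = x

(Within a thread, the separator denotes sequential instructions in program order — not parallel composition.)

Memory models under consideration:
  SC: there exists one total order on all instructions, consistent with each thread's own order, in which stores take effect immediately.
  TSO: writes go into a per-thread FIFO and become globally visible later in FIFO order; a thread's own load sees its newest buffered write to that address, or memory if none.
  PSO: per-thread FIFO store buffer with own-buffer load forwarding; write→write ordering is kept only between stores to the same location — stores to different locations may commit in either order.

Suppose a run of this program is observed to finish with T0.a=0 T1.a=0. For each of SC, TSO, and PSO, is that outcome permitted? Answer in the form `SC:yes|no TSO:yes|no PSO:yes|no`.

outcome vector order: (T0.a,T1.a)
under SC → <0 2> <1 0> <1 2>
under TSO → <0 0> <0 2> <1 0> <1 2>
under PSO → <0 0> <0 2> <1 0> <1 2>
target <0 0> ∈ {TSO,PSO}

SC:no TSO:yes PSO:yes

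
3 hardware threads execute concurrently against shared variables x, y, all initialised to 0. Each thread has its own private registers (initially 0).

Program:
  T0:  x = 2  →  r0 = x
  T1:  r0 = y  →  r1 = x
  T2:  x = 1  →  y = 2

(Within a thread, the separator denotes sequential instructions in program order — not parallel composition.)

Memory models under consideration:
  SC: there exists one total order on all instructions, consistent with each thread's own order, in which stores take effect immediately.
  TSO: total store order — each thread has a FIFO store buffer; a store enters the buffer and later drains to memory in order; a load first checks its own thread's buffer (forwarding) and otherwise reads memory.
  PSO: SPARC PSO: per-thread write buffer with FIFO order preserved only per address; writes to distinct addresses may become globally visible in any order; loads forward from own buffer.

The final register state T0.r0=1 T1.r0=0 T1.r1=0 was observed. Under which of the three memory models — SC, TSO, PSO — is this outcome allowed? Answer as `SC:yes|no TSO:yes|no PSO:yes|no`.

outcome vector order: (T0.r0,T1.r0,T1.r1)
[SC] allowed = {100, 101, 102, 121, 200, 201, 202, 221, 222}
[TSO] allowed = {100, 101, 102, 121, 200, 201, 202, 221, 222}
[PSO] allowed = {100, 101, 102, 120, 121, 122, 200, 201, 202, 220, 221, 222}
target 100 ∈ {SC,TSO,PSO}

SC:yes TSO:yes PSO:yes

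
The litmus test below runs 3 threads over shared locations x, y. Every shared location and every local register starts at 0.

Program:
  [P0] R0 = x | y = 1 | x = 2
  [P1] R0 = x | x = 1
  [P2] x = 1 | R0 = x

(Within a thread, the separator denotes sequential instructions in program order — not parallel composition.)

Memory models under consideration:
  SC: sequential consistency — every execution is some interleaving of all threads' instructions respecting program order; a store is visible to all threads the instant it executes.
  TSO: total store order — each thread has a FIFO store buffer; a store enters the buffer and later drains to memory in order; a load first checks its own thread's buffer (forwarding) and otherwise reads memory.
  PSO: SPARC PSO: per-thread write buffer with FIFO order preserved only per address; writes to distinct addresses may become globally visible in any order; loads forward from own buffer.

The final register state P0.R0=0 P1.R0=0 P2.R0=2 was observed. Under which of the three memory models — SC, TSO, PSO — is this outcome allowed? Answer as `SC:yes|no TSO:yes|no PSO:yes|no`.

SC:yes TSO:yes PSO:yes

outcome vector order: (P0.R0,P1.R0,P2.R0)
under SC → (0,0,1), (0,0,2), (0,1,1), (0,1,2), (0,2,1), (0,2,2), (1,0,1), (1,0,2), (1,1,1), (1,1,2), (1,2,1), (1,2,2)
under TSO → (0,0,1), (0,0,2), (0,1,1), (0,1,2), (0,2,1), (0,2,2), (1,0,1), (1,0,2), (1,1,1), (1,1,2), (1,2,1), (1,2,2)
under PSO → (0,0,1), (0,0,2), (0,1,1), (0,1,2), (0,2,1), (0,2,2), (1,0,1), (1,0,2), (1,1,1), (1,1,2), (1,2,1), (1,2,2)
target (0,0,2) ∈ {SC,TSO,PSO}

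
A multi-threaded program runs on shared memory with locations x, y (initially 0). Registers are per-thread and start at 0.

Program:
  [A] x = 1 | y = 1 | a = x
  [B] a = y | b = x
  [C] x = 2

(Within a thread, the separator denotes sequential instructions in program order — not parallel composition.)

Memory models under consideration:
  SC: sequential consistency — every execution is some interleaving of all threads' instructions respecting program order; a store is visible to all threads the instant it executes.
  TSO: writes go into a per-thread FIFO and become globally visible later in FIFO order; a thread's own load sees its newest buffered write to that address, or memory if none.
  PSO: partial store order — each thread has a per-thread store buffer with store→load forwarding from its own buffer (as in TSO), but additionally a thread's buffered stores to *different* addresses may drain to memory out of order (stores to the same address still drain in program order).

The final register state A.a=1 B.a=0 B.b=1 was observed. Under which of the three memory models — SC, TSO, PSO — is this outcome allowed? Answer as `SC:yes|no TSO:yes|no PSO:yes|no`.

SC:yes TSO:yes PSO:yes

outcome vector order: (A.a,B.a,B.b)
SC (10): (1,0,0) (1,0,1) (1,0,2) (1,1,1) (1,1,2) (2,0,0) (2,0,1) (2,0,2) (2,1,1) (2,1,2)
TSO (10): (1,0,0) (1,0,1) (1,0,2) (1,1,1) (1,1,2) (2,0,0) (2,0,1) (2,0,2) (2,1,1) (2,1,2)
PSO (12): (1,0,0) (1,0,1) (1,0,2) (1,1,0) (1,1,1) (1,1,2) (2,0,0) (2,0,1) (2,0,2) (2,1,0) (2,1,1) (2,1,2)
target (1,0,1) ∈ {SC,TSO,PSO}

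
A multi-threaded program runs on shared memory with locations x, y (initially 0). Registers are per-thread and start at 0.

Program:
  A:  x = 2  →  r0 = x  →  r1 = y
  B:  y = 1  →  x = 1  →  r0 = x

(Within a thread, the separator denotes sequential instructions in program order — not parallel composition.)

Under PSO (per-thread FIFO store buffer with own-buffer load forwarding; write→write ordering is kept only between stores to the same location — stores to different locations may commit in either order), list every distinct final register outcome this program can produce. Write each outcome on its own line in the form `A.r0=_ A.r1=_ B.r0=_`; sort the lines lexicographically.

outcome vector order: (A.r0,A.r1,B.r0)
|PSO outcomes| = 6

A.r0=1 A.r1=0 B.r0=1
A.r0=1 A.r1=1 B.r0=1
A.r0=2 A.r1=0 B.r0=1
A.r0=2 A.r1=0 B.r0=2
A.r0=2 A.r1=1 B.r0=1
A.r0=2 A.r1=1 B.r0=2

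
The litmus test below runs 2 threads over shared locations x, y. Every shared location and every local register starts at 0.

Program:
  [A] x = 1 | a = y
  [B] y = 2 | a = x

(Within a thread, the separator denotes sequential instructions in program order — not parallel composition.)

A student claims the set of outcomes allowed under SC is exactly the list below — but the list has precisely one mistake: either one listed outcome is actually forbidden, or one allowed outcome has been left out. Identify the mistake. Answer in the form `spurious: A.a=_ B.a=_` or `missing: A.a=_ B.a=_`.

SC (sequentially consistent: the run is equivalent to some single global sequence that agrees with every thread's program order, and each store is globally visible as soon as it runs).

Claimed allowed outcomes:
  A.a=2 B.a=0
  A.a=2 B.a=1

outcome vector order: (A.a,B.a)
SC (3): 0/1 2/0 2/1
SC∖claimed = {0/1}

missing: A.a=0 B.a=1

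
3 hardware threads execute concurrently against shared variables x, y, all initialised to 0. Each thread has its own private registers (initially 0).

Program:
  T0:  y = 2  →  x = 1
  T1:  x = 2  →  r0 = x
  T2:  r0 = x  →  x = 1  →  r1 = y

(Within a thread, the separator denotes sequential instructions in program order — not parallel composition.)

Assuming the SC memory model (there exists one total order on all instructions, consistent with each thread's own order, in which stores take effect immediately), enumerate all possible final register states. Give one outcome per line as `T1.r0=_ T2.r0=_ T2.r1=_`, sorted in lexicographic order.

outcome vector order: (T1.r0,T2.r0,T2.r1)
|SC outcomes| = 10

T1.r0=1 T2.r0=0 T2.r1=0
T1.r0=1 T2.r0=0 T2.r1=2
T1.r0=1 T2.r0=1 T2.r1=2
T1.r0=1 T2.r0=2 T2.r1=0
T1.r0=1 T2.r0=2 T2.r1=2
T1.r0=2 T2.r0=0 T2.r1=0
T1.r0=2 T2.r0=0 T2.r1=2
T1.r0=2 T2.r0=1 T2.r1=2
T1.r0=2 T2.r0=2 T2.r1=0
T1.r0=2 T2.r0=2 T2.r1=2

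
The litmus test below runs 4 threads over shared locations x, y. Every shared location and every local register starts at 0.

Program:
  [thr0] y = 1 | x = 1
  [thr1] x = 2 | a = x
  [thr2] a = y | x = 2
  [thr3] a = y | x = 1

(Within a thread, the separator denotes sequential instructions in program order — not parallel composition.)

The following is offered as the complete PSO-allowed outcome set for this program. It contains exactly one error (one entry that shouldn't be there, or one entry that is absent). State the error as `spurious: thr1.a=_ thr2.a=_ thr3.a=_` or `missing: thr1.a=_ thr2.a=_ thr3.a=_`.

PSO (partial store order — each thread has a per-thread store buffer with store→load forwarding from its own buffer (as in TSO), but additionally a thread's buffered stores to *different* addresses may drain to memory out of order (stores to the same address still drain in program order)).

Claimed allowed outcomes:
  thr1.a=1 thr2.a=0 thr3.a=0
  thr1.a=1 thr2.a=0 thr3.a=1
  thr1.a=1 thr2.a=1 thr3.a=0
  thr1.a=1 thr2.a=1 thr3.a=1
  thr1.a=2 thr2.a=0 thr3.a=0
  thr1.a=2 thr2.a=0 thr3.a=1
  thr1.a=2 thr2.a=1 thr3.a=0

missing: thr1.a=2 thr2.a=1 thr3.a=1

outcome vector order: (thr1.a,thr2.a,thr3.a)
PSO: 8 outcomes — {100 101 110 111 200 201 210 211}
PSO∖claimed = {211}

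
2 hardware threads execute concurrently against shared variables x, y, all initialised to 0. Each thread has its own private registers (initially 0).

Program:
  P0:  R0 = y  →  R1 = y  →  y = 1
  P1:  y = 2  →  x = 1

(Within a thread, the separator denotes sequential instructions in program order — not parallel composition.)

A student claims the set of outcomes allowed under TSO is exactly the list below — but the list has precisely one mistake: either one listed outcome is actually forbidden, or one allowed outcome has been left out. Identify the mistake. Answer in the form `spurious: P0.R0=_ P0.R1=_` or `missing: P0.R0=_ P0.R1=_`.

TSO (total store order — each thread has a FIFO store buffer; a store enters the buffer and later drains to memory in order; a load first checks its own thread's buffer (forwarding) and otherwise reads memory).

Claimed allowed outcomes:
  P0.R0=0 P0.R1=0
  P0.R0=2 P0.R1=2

missing: P0.R0=0 P0.R1=2

outcome vector order: (P0.R0,P0.R1)
TSO (3): (0,0); (0,2); (2,2)
TSO∖claimed = {(0,2)}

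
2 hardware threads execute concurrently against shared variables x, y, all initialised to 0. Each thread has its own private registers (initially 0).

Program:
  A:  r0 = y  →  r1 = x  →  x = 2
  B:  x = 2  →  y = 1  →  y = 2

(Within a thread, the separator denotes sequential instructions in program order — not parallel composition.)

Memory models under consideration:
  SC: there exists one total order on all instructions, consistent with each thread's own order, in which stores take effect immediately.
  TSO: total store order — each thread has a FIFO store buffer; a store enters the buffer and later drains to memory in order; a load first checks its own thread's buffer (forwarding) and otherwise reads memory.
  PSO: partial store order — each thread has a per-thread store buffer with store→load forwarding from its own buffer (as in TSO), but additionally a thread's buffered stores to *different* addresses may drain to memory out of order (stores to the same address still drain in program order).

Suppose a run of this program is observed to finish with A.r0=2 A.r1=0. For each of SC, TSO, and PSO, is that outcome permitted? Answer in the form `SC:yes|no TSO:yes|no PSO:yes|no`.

SC:no TSO:no PSO:yes

outcome vector order: (A.r0,A.r1)
SC: 4 outcomes — {<0 0> <0 2> <1 2> <2 2>}
TSO: 4 outcomes — {<0 0> <0 2> <1 2> <2 2>}
PSO: 6 outcomes — {<0 0> <0 2> <1 0> <1 2> <2 0> <2 2>}
target <2 0> ∈ {PSO}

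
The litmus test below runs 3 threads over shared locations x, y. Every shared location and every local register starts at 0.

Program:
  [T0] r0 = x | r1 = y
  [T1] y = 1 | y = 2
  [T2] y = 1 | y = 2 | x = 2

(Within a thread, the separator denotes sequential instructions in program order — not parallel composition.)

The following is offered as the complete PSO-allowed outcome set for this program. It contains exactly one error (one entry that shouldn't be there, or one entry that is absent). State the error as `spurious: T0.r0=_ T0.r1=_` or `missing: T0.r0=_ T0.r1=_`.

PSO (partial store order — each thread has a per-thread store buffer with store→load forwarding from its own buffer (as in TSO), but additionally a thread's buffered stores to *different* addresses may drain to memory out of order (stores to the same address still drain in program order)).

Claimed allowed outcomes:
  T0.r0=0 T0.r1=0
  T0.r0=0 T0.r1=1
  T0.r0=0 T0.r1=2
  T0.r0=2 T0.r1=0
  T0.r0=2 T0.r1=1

missing: T0.r0=2 T0.r1=2

outcome vector order: (T0.r0,T0.r1)
PSO: 6 outcomes — {<0 0>; <0 1>; <0 2>; <2 0>; <2 1>; <2 2>}
PSO∖claimed = {<2 2>}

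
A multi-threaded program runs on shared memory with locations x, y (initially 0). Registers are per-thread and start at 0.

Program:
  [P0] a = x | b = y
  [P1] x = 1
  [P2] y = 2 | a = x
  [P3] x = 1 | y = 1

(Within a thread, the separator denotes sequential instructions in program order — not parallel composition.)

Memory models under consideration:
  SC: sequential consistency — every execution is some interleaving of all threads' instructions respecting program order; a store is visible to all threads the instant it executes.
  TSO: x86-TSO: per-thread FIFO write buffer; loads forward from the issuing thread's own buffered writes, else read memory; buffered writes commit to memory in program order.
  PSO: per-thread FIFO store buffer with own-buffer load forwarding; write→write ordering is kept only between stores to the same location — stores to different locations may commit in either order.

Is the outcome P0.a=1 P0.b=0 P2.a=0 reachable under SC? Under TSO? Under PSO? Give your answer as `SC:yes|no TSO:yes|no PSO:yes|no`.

SC:no TSO:yes PSO:yes

outcome vector order: (P0.a,P0.b,P2.a)
SC (11): <0 0 0> <0 0 1> <0 1 0> <0 1 1> <0 2 0> <0 2 1> <1 0 1> <1 1 0> <1 1 1> <1 2 0> <1 2 1>
TSO (12): <0 0 0> <0 0 1> <0 1 0> <0 1 1> <0 2 0> <0 2 1> <1 0 0> <1 0 1> <1 1 0> <1 1 1> <1 2 0> <1 2 1>
PSO (12): <0 0 0> <0 0 1> <0 1 0> <0 1 1> <0 2 0> <0 2 1> <1 0 0> <1 0 1> <1 1 0> <1 1 1> <1 2 0> <1 2 1>
target <1 0 0> ∈ {TSO,PSO}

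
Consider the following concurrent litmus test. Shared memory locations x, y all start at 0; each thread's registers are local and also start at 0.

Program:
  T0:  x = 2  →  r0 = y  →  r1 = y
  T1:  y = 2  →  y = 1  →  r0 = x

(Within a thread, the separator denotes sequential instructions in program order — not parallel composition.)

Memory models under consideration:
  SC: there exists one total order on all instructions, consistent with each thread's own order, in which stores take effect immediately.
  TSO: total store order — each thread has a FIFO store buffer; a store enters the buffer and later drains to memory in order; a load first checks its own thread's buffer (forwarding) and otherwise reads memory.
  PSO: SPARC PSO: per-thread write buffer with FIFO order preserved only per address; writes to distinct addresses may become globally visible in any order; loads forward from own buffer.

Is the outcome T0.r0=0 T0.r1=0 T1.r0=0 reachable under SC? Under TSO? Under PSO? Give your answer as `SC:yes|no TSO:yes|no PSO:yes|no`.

outcome vector order: (T0.r0,T0.r1,T1.r0)
[SC] allowed = {002, 012, 022, 110, 112, 212, 222}
[TSO] allowed = {000, 002, 010, 012, 020, 022, 110, 112, 210, 212, 220, 222}
[PSO] allowed = {000, 002, 010, 012, 020, 022, 110, 112, 210, 212, 220, 222}
target 000 ∈ {TSO,PSO}

SC:no TSO:yes PSO:yes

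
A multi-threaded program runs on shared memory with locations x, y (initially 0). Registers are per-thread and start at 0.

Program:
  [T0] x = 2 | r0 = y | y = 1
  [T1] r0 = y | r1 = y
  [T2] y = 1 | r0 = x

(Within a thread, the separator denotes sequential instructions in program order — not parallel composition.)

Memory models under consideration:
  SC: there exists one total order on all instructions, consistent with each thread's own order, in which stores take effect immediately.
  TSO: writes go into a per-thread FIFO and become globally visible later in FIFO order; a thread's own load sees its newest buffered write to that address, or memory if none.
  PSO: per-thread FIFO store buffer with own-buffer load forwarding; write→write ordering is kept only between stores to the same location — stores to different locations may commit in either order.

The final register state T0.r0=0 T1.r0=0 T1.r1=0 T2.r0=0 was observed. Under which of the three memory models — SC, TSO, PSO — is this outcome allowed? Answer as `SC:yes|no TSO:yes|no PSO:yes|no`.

outcome vector order: (T0.r0,T1.r0,T1.r1,T2.r0)
[SC] allowed = {(0,0,0,2); (0,0,1,2); (0,1,1,2); (1,0,0,0); (1,0,0,2); (1,0,1,0); (1,0,1,2); (1,1,1,0); (1,1,1,2)}
[TSO] allowed = {(0,0,0,0); (0,0,0,2); (0,0,1,0); (0,0,1,2); (0,1,1,0); (0,1,1,2); (1,0,0,0); (1,0,0,2); (1,0,1,0); (1,0,1,2); (1,1,1,0); (1,1,1,2)}
[PSO] allowed = {(0,0,0,0); (0,0,0,2); (0,0,1,0); (0,0,1,2); (0,1,1,0); (0,1,1,2); (1,0,0,0); (1,0,0,2); (1,0,1,0); (1,0,1,2); (1,1,1,0); (1,1,1,2)}
target (0,0,0,0) ∈ {TSO,PSO}

SC:no TSO:yes PSO:yes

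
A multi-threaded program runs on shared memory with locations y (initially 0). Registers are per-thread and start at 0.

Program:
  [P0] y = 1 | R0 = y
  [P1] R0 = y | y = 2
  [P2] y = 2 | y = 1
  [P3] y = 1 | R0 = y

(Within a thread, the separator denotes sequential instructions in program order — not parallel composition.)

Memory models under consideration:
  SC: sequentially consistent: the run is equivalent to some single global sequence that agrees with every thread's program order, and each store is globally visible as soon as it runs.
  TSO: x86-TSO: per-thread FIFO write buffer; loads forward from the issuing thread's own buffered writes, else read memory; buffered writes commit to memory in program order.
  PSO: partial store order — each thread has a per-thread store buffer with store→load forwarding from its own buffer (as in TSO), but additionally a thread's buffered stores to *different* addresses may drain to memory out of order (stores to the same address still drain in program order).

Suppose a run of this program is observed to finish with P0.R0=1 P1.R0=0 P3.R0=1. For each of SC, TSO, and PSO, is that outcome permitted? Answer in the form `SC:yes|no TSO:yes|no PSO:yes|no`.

SC:yes TSO:yes PSO:yes

outcome vector order: (P0.R0,P1.R0,P3.R0)
under SC → 101; 102; 111; 112; 121; 122; 201; 202; 211; 212; 221; 222
under TSO → 101; 102; 111; 112; 121; 122; 201; 202; 211; 212; 221; 222
under PSO → 101; 102; 111; 112; 121; 122; 201; 202; 211; 212; 221; 222
target 101 ∈ {SC,TSO,PSO}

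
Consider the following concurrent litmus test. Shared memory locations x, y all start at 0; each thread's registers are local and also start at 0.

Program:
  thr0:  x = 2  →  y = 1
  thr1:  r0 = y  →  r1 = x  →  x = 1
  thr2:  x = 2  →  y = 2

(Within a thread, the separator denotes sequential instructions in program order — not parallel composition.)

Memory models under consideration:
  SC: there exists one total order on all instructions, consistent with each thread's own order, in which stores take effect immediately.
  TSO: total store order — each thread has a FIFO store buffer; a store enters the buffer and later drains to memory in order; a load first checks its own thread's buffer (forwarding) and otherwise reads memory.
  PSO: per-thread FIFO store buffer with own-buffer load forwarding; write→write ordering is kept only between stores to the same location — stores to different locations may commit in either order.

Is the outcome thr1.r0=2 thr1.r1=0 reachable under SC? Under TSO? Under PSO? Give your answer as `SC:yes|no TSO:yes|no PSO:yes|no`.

SC:no TSO:no PSO:yes

outcome vector order: (thr1.r0,thr1.r1)
under SC → (0,0) (0,2) (1,2) (2,2)
under TSO → (0,0) (0,2) (1,2) (2,2)
under PSO → (0,0) (0,2) (1,0) (1,2) (2,0) (2,2)
target (2,0) ∈ {PSO}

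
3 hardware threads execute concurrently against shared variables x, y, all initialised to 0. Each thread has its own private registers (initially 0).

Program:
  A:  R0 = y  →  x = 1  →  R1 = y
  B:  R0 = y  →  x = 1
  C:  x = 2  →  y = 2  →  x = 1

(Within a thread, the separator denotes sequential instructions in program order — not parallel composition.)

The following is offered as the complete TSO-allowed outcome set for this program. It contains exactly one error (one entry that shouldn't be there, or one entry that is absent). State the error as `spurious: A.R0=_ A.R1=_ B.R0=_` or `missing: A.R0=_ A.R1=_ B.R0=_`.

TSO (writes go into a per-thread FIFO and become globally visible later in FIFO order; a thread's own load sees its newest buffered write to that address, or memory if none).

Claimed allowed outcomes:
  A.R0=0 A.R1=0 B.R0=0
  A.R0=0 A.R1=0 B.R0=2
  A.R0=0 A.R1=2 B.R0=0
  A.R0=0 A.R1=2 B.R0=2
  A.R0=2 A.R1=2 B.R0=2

missing: A.R0=2 A.R1=2 B.R0=0

outcome vector order: (A.R0,A.R1,B.R0)
TSO (6): 000 002 020 022 220 222
TSO∖claimed = {220}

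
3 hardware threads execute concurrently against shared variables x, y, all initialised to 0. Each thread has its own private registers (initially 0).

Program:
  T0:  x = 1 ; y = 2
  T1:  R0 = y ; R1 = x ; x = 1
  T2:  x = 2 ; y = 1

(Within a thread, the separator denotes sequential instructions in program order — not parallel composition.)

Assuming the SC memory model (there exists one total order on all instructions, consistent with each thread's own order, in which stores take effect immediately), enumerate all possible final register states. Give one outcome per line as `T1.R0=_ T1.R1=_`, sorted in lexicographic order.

outcome vector order: (T1.R0,T1.R1)
|SC outcomes| = 7

T1.R0=0 T1.R1=0
T1.R0=0 T1.R1=1
T1.R0=0 T1.R1=2
T1.R0=1 T1.R1=1
T1.R0=1 T1.R1=2
T1.R0=2 T1.R1=1
T1.R0=2 T1.R1=2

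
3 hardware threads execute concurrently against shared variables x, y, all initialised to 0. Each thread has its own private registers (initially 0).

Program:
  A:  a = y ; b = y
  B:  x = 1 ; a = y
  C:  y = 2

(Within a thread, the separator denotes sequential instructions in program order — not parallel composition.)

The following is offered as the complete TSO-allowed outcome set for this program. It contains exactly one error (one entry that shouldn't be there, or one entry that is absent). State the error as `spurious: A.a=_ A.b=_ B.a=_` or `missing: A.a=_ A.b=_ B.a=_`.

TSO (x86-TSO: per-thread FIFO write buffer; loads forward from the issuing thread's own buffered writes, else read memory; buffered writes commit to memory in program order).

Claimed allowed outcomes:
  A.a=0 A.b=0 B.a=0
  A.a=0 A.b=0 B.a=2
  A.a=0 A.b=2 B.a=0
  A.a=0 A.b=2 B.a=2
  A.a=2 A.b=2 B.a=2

outcome vector order: (A.a,A.b,B.a)
under TSO → 000 002 020 022 220 222
TSO∖claimed = {220}

missing: A.a=2 A.b=2 B.a=0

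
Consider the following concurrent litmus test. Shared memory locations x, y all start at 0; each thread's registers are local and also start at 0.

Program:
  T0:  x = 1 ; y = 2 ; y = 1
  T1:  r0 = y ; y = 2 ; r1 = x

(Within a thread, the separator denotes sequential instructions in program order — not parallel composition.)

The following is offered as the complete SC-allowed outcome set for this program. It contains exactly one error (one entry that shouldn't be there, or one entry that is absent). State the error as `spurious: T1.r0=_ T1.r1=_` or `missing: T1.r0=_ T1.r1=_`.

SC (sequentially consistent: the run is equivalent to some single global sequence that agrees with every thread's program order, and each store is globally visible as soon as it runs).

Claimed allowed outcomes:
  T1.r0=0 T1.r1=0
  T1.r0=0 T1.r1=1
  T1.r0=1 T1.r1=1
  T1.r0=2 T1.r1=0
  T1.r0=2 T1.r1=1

spurious: T1.r0=2 T1.r1=0

outcome vector order: (T1.r0,T1.r1)
[SC] allowed = {0/0, 0/1, 1/1, 2/1}
claimed∖SC = {2/0}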